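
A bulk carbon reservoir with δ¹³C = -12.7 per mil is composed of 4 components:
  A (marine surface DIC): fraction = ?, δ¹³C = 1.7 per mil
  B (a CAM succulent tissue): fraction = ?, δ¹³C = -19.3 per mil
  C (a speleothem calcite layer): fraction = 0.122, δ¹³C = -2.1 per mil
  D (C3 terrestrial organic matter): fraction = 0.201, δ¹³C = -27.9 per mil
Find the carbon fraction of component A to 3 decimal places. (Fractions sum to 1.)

Let f_A and f_B be the unknown fractions; fractions sum to 1 so f_A + f_B = 0.677.
Mass balance: Σ fᵢ·δᵢ = δ_bulk ⇒ f_A·(1.7) + f_B·(-19.3) = -12.7 − (-5.864) = -6.836
Substitute f_B = 0.677 − f_A:
f_A·(1.7 − -19.3) = -6.836 − 0.677×(-19.3) = 6.230
f_A = 6.230 / 21.0 = 0.2967

0.297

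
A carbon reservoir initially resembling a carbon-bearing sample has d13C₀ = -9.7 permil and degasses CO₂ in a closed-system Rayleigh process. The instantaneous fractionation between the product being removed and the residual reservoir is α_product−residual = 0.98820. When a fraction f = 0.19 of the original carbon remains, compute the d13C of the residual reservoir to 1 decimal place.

9.9 permil

Rayleigh residual: δ_res = (δ₀ + 1000)·f^(α−1) − 1000
α − 1 = -0.01180
f^(α−1) = 0.19^(-0.01180) = 1.019790
δ_res = (-9.7 + 1000) × 1.019790 − 1000 = 1009.898 − 1000 = 9.90 permil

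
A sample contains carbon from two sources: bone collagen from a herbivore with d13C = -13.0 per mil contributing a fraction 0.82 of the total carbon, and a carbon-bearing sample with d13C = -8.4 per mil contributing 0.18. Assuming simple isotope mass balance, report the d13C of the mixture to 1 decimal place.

-12.2 per mil

δ_mix = f_A·δ_A + f_B·δ_B
δ_mix = 0.82 × (-13.0) + 0.18 × (-8.4)
δ_mix = -10.66 + -1.51 = -12.17 per mil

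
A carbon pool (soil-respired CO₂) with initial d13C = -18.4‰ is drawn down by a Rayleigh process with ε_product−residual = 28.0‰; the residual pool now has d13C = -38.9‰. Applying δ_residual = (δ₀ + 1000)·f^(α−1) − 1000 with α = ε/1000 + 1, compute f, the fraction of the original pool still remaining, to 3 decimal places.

0.471

α − 1 = ε/1000 = 0.0280
(δ_res + 1000)/(δ₀ + 1000) = (-38.9 + 1000)/(-18.4 + 1000) = 961.1/981.6 = 0.979116
f = 0.979116^(1/0.0280) = exp(ln(0.979116)/0.0280) = exp(-0.02111/0.0280)
f = exp(-0.7538) = 0.4706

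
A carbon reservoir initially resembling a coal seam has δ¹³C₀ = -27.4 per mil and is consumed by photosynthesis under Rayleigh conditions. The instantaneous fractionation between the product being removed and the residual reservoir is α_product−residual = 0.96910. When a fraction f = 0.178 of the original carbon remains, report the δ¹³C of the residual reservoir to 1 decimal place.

25.9 per mil

Rayleigh residual: δ_res = (δ₀ + 1000)·f^(α−1) − 1000
α − 1 = -0.03090
f^(α−1) = 0.178^(-0.03090) = 1.054780
δ_res = (-27.4 + 1000) × 1.054780 − 1000 = 1025.879 − 1000 = 25.88 per mil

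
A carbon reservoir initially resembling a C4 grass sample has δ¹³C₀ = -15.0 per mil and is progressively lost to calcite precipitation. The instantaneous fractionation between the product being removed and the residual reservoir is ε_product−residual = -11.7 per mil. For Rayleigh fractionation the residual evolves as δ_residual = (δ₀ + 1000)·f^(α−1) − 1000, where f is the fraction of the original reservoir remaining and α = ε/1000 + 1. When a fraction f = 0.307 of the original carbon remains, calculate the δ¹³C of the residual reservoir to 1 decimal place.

-1.3 per mil

Rayleigh residual: δ_res = (δ₀ + 1000)·f^(α−1) − 1000
α = ε/1000 + 1 = 0.98830, so α − 1 = -0.01170
f^(α−1) = 0.307^(-0.01170) = 1.013913
δ_res = (-15.0 + 1000) × 1.013913 − 1000 = 998.704 − 1000 = -1.30 per mil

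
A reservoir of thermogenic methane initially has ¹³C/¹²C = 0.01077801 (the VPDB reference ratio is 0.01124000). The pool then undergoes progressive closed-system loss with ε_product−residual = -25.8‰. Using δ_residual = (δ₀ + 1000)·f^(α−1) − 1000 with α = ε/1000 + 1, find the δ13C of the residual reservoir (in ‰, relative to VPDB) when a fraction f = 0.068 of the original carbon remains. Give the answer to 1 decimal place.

27.8‰

δ₀ = (0.01077801/0.01124000 − 1)×1000 = (0.958898 − 1)×1000 = -41.102‰
α − 1 = ε/1000 = -0.0258
f^(α−1) = 0.068^(-0.0258) = 1.071819
δ_res = (-41.102 + 1000) × 1.071819 − 1000 = 1027.764 − 1000 = 27.76‰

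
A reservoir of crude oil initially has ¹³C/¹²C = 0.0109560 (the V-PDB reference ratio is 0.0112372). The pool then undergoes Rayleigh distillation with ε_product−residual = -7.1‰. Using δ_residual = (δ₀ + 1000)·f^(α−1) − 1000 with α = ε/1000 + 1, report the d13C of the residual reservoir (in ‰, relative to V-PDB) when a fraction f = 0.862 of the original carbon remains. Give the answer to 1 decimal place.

δ₀ = (0.0109560/0.0112372 − 1)×1000 = (0.974976 − 1)×1000 = -25.024‰
α − 1 = ε/1000 = -0.0071
f^(α−1) = 0.862^(-0.0071) = 1.001055
δ_res = (-25.024 + 1000) × 1.001055 − 1000 = 976.004 − 1000 = -24.00‰

-24.0‰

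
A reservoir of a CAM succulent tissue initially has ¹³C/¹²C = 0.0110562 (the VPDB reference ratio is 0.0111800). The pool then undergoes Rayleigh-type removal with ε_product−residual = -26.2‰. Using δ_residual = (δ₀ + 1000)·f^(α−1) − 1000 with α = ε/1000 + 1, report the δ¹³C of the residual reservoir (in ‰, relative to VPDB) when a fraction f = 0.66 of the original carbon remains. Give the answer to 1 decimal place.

δ₀ = (0.0110562/0.0111800 − 1)×1000 = (0.988927 − 1)×1000 = -11.073‰
α − 1 = ε/1000 = -0.0262
f^(α−1) = 0.66^(-0.0262) = 1.010946
δ_res = (-11.073 + 1000) × 1.010946 − 1000 = 999.751 − 1000 = -0.25‰

-0.2‰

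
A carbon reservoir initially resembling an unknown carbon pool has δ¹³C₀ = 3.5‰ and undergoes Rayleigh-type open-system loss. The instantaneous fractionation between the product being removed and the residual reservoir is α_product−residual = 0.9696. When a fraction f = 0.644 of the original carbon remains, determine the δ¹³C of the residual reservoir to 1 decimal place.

Rayleigh residual: δ_res = (δ₀ + 1000)·f^(α−1) − 1000
α − 1 = -0.03040
f^(α−1) = 0.644^(-0.03040) = 1.013468
δ_res = (3.5 + 1000) × 1.013468 − 1000 = 1017.015 − 1000 = 17.01‰

17.0‰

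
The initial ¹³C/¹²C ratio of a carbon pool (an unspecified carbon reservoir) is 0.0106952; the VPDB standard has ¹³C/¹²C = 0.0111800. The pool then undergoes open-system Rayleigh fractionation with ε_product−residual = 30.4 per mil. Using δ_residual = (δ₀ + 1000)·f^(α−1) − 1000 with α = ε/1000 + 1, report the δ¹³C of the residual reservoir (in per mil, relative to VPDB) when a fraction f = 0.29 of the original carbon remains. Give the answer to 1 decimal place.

-78.7 per mil

δ₀ = (0.0106952/0.0111800 − 1)×1000 = (0.956637 − 1)×1000 = -43.363 per mil
α − 1 = ε/1000 = 0.0304
f^(α−1) = 0.29^(0.0304) = 0.963068
δ_res = (-43.363 + 1000) × 0.963068 − 1000 = 921.306 − 1000 = -78.69 per mil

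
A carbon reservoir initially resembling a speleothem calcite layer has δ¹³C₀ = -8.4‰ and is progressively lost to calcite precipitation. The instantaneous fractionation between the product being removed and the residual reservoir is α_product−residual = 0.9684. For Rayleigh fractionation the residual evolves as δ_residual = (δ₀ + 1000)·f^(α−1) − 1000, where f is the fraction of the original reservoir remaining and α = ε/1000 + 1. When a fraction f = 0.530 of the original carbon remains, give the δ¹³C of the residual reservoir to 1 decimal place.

11.7‰

Rayleigh residual: δ_res = (δ₀ + 1000)·f^(α−1) − 1000
α − 1 = -0.03160
f^(α−1) = 0.530^(-0.03160) = 1.020265
δ_res = (-8.4 + 1000) × 1.020265 − 1000 = 1011.695 − 1000 = 11.69‰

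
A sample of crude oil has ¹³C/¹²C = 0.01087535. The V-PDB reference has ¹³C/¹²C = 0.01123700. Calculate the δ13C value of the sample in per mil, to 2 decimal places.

-32.18 per mil

δ13C = (R_sample / R_standard − 1) × 1000
R_sample / R_standard = 0.01087535 / 0.01123700 = 0.967816
δ13C = (0.967816 − 1) × 1000 = -32.184 per mil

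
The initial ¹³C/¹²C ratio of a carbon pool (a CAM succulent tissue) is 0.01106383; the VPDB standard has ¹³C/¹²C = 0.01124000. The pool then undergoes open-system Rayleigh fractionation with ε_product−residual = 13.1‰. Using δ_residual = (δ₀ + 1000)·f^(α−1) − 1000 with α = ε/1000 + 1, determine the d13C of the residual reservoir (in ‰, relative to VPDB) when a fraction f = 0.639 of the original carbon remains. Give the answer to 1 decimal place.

δ₀ = (0.01106383/0.01124000 − 1)×1000 = (0.984327 − 1)×1000 = -15.673‰
α − 1 = ε/1000 = 0.0131
f^(α−1) = 0.639^(0.0131) = 0.994150
δ_res = (-15.673 + 1000) × 0.994150 − 1000 = 978.569 − 1000 = -21.43‰

-21.4‰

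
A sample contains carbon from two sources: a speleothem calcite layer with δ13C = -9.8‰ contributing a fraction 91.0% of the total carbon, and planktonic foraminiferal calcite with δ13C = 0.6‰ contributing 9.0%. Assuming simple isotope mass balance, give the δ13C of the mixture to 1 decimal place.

δ_mix = f_A·δ_A + f_B·δ_B
δ_mix = 0.910 × (-9.8) + 0.090 × (0.6)
δ_mix = -8.92 + 0.05 = -8.86‰

-8.9‰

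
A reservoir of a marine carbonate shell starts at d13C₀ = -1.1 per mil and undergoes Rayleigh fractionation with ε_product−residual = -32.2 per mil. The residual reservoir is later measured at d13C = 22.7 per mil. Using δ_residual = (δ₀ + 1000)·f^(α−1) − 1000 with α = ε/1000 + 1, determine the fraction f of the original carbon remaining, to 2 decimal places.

0.48

α − 1 = ε/1000 = -0.0322
(δ_res + 1000)/(δ₀ + 1000) = (22.7 + 1000)/(-1.1 + 1000) = 1022.7/998.9 = 1.023826
f = 1.023826^(1/-0.0322) = exp(ln(1.023826)/-0.0322) = exp(0.02355/-0.0322)
f = exp(-0.7313) = 0.4813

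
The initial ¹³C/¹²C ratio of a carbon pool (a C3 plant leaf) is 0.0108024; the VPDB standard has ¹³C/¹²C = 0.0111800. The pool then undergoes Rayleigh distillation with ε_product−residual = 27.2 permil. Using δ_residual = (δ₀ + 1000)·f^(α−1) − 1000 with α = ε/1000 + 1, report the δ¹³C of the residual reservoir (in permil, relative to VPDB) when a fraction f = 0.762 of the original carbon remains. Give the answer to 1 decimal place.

δ₀ = (0.0108024/0.0111800 − 1)×1000 = (0.966225 − 1)×1000 = -33.775 permil
α − 1 = ε/1000 = 0.0272
f^(α−1) = 0.762^(0.0272) = 0.992634
δ_res = (-33.775 + 1000) × 0.992634 − 1000 = 959.108 − 1000 = -40.89 permil

-40.9 permil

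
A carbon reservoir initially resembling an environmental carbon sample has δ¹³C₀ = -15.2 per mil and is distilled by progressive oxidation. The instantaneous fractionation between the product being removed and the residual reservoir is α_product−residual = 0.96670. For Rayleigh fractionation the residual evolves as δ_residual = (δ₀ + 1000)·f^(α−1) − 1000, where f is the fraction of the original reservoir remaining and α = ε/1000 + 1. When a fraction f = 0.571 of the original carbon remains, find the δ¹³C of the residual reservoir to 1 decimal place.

3.3 per mil

Rayleigh residual: δ_res = (δ₀ + 1000)·f^(α−1) − 1000
α − 1 = -0.03330
f^(α−1) = 0.571^(-0.03330) = 1.018835
δ_res = (-15.2 + 1000) × 1.018835 − 1000 = 1003.349 − 1000 = 3.35 per mil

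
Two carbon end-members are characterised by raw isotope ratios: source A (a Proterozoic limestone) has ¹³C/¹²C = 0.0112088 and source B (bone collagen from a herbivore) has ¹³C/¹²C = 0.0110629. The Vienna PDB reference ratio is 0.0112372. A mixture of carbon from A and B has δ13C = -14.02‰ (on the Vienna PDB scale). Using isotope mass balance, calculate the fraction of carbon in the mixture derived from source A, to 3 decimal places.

0.115

δ_A = (0.0112088/0.0112372 − 1)×1000 = (0.997473 − 1)×1000 = -2.527‰
δ_B = (0.0110629/0.0112372 − 1)×1000 = (0.984489 − 1)×1000 = -15.511‰
f_A = (δ_mix − δ_B)/(δ_A − δ_B) = (-14.02 − (-15.511))/(-2.527 − (-15.511))
f_A = 1.491 / 12.984 = 0.1148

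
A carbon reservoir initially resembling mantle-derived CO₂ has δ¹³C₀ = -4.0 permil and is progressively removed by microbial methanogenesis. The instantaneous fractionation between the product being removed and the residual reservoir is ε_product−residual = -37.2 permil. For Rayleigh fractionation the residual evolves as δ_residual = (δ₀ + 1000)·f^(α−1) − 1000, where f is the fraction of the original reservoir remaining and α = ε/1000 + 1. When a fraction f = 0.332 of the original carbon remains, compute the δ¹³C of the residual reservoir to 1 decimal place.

Rayleigh residual: δ_res = (δ₀ + 1000)·f^(α−1) − 1000
α = ε/1000 + 1 = 0.96280, so α − 1 = -0.03720
f^(α−1) = 0.332^(-0.03720) = 1.041870
δ_res = (-4.0 + 1000) × 1.041870 − 1000 = 1037.703 − 1000 = 37.70 permil

37.7 permil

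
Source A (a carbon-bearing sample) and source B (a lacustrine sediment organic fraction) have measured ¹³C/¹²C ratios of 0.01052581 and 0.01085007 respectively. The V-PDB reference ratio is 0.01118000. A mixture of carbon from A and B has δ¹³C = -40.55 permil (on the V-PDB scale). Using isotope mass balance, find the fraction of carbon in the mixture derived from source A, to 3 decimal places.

δ_A = (0.01052581/0.01118000 − 1)×1000 = (0.941486 − 1)×1000 = -58.514 permil
δ_B = (0.01085007/0.01118000 − 1)×1000 = (0.970489 − 1)×1000 = -29.511 permil
f_A = (δ_mix − δ_B)/(δ_A − δ_B) = (-40.55 − (-29.511))/(-58.514 − (-29.511))
f_A = -11.039 / -29.004 = 0.3806

0.381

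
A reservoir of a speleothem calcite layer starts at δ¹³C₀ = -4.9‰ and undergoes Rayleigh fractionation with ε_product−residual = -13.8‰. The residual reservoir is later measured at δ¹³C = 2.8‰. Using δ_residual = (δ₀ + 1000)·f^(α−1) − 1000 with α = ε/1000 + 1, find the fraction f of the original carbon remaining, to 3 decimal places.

α − 1 = ε/1000 = -0.0138
(δ_res + 1000)/(δ₀ + 1000) = (2.8 + 1000)/(-4.9 + 1000) = 1002.8/995.1 = 1.007738
f = 1.007738^(1/-0.0138) = exp(ln(1.007738)/-0.0138) = exp(0.00771/-0.0138)
f = exp(-0.5586) = 0.5720

0.572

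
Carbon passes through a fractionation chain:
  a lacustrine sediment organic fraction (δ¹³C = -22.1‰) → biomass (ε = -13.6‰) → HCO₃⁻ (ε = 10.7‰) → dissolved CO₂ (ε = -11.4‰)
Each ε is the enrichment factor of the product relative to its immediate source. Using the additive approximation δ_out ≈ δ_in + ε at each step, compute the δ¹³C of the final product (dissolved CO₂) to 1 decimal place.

step 1: δ ≈ -22.1 + (-13.6) = -35.7‰
step 2: δ ≈ -35.7 + (10.7) = -25.0‰
step 3: δ ≈ -25.0 + (-11.4) = -36.4‰

-36.4‰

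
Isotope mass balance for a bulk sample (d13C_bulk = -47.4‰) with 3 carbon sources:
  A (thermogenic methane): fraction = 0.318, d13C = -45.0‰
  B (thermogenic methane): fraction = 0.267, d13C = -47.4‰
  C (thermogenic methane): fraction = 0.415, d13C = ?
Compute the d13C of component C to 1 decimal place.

-49.2‰

Isotope mass balance: δ_bulk = Σ fᵢ·δᵢ.
-47.4 = 0.318×(-45.0) + 0.267×(-47.4) + 0.415×δ_C
0.415·δ_C = -47.4 − (-26.966) = -20.434
δ_C = -20.434 / 0.415 = -49.24‰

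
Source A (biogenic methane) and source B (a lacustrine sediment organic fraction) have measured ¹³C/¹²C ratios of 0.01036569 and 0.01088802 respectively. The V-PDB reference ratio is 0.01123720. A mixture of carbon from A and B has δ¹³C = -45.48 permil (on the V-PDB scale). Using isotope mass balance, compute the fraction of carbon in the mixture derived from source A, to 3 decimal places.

δ_A = (0.01036569/0.01123720 − 1)×1000 = (0.922444 − 1)×1000 = -77.556 permil
δ_B = (0.01088802/0.01123720 − 1)×1000 = (0.968926 − 1)×1000 = -31.074 permil
f_A = (δ_mix − δ_B)/(δ_A − δ_B) = (-45.48 − (-31.074))/(-77.556 − (-31.074))
f_A = -14.406 / -46.482 = 0.3099

0.310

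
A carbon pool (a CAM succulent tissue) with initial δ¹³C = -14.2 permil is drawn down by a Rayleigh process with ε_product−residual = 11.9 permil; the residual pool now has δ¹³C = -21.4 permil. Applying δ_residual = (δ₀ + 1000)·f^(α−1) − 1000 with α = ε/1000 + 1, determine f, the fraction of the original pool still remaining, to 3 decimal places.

α − 1 = ε/1000 = 0.0119
(δ_res + 1000)/(δ₀ + 1000) = (-21.4 + 1000)/(-14.2 + 1000) = 978.6/985.8 = 0.992696
f = 0.992696^(1/0.0119) = exp(ln(0.992696)/0.0119) = exp(-0.00733/0.0119)
f = exp(-0.6160) = 0.5401

0.540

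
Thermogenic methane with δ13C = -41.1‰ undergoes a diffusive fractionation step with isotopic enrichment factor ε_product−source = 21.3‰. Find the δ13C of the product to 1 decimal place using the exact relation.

To first order, δ_product ≈ δ_source + ε = -19.8‰.
Exactly, δ_product = (δ_source + 1000)·(ε/1000 + 1) − 1000.
δ_product = (-41.1 + 1000) × (21.3/1000 + 1) − 1000
δ_product = -20.68‰

-20.7‰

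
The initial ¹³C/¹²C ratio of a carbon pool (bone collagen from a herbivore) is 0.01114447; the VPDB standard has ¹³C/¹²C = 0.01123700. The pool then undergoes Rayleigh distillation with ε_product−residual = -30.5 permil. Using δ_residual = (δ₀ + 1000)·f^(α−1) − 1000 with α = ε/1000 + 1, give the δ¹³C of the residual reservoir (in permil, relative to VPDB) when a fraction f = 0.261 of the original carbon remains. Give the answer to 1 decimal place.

δ₀ = (0.01114447/0.01123700 − 1)×1000 = (0.991766 − 1)×1000 = -8.234 permil
α − 1 = ε/1000 = -0.0305
f^(α−1) = 0.261^(-0.0305) = 1.041819
δ_res = (-8.234 + 1000) × 1.041819 − 1000 = 1033.241 − 1000 = 33.24 permil

33.2 permil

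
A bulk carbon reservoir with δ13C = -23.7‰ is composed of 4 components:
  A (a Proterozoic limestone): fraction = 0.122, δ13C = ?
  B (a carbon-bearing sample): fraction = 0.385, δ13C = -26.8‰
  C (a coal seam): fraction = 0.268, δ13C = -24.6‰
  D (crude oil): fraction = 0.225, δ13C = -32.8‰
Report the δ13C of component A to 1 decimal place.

4.8‰

Isotope mass balance: δ_bulk = Σ fᵢ·δᵢ.
-23.7 = 0.122×δ_A + 0.385×(-26.8) + 0.268×(-24.6) + 0.225×(-32.8)
0.122·δ_A = -23.7 − (-24.291) = 0.591
δ_A = 0.591 / 0.122 = 4.84‰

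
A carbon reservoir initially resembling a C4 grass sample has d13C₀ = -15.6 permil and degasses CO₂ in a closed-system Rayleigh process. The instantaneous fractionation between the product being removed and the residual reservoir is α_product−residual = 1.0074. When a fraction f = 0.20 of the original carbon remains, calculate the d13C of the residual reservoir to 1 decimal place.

-27.3 permil

Rayleigh residual: δ_res = (δ₀ + 1000)·f^(α−1) − 1000
α − 1 = 0.00740
f^(α−1) = 0.20^(0.00740) = 0.988161
δ_res = (-15.6 + 1000) × 0.988161 − 1000 = 972.745 − 1000 = -27.25 permil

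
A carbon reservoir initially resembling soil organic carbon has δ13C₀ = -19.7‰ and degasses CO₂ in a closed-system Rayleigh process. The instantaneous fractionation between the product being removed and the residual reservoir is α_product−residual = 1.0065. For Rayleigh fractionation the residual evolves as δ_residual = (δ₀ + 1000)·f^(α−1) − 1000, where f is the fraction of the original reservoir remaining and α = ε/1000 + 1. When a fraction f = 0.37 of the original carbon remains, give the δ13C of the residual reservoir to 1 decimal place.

-26.0‰

Rayleigh residual: δ_res = (δ₀ + 1000)·f^(α−1) − 1000
α − 1 = 0.00650
f^(α−1) = 0.37^(0.00650) = 0.993558
δ_res = (-19.7 + 1000) × 0.993558 − 1000 = 973.985 − 1000 = -26.01‰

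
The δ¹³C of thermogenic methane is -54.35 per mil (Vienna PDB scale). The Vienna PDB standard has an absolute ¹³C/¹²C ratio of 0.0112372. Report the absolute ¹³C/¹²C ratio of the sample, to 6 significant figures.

R_sample = R_standard × (δ¹³C/1000 + 1)
R_sample = 0.0112372 × (-54.35/1000 + 1) = 0.0112372 × 0.945650
R_sample = 0.0106265

0.0106265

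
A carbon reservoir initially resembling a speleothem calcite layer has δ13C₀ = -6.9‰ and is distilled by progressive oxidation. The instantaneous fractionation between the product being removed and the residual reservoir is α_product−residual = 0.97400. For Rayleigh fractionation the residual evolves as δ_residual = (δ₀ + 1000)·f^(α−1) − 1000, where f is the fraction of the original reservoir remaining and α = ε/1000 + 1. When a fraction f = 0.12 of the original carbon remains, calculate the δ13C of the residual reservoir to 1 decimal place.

49.4‰

Rayleigh residual: δ_res = (δ₀ + 1000)·f^(α−1) − 1000
α − 1 = -0.02600
f^(α−1) = 0.12^(-0.02600) = 1.056675
δ_res = (-6.9 + 1000) × 1.056675 − 1000 = 1049.384 − 1000 = 49.38‰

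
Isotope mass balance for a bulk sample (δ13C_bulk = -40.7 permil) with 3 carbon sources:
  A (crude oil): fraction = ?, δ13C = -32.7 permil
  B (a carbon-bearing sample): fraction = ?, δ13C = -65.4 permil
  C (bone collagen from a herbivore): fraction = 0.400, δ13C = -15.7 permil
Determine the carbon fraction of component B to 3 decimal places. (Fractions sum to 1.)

Let f_B and f_A be the unknown fractions; fractions sum to 1 so f_B + f_A = 0.600.
Mass balance: Σ fᵢ·δᵢ = δ_bulk ⇒ f_B·(-65.4) + f_A·(-32.7) = -40.7 − (-6.280) = -34.420
Substitute f_A = 0.600 − f_B:
f_B·(-65.4 − -32.7) = -34.420 − 0.600×(-32.7) = -14.800
f_B = -14.800 / -32.7 = 0.4526

0.453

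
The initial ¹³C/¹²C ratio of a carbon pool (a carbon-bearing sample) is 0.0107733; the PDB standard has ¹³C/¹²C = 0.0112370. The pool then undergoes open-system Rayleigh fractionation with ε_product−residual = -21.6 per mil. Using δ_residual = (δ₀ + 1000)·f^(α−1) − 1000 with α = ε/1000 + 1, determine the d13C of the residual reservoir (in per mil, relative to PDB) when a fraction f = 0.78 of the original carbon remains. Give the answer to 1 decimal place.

-36.1 per mil

δ₀ = (0.0107733/0.0112370 − 1)×1000 = (0.958735 − 1)×1000 = -41.265 per mil
α − 1 = ε/1000 = -0.0216
f^(α−1) = 0.78^(-0.0216) = 1.005381
δ_res = (-41.265 + 1000) × 1.005381 − 1000 = 963.894 − 1000 = -36.11 per mil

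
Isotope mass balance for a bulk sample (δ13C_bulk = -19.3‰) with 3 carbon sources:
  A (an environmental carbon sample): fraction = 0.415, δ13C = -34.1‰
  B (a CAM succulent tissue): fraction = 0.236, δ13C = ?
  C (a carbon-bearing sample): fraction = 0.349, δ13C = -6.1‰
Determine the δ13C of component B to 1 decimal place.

-12.8‰

Isotope mass balance: δ_bulk = Σ fᵢ·δᵢ.
-19.3 = 0.415×(-34.1) + 0.236×δ_B + 0.349×(-6.1)
0.236·δ_B = -19.3 − (-16.280) = -3.020
δ_B = -3.020 / 0.236 = -12.79‰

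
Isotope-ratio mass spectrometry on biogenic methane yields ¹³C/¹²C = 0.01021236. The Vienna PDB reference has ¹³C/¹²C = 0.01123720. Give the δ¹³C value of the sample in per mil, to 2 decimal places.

-91.20 per mil

δ¹³C = (R_sample / R_standard − 1) × 1000
R_sample / R_standard = 0.01021236 / 0.01123720 = 0.908799
δ¹³C = (0.908799 − 1) × 1000 = -91.201 per mil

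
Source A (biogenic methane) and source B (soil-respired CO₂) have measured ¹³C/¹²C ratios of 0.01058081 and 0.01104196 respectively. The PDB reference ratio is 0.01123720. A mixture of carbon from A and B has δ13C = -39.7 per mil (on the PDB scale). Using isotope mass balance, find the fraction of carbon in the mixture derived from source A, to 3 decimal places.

0.544

δ_A = (0.01058081/0.01123720 − 1)×1000 = (0.941588 − 1)×1000 = -58.412 per mil
δ_B = (0.01104196/0.01123720 − 1)×1000 = (0.982626 − 1)×1000 = -17.374 per mil
f_A = (δ_mix − δ_B)/(δ_A − δ_B) = (-39.7 − (-17.374))/(-58.412 − (-17.374))
f_A = -22.326 / -41.038 = 0.5440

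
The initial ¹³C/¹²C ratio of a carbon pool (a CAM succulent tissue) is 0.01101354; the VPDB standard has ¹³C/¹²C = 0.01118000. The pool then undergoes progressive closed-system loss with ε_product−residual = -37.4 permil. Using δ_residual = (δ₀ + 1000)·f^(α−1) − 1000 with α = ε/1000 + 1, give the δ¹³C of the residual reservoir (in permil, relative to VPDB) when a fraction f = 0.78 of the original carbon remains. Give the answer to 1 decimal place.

-5.7 permil

δ₀ = (0.01101354/0.01118000 − 1)×1000 = (0.985111 − 1)×1000 = -14.889 permil
α − 1 = ε/1000 = -0.0374
f^(α−1) = 0.78^(-0.0374) = 1.009336
δ_res = (-14.889 + 1000) × 1.009336 − 1000 = 994.308 − 1000 = -5.69 permil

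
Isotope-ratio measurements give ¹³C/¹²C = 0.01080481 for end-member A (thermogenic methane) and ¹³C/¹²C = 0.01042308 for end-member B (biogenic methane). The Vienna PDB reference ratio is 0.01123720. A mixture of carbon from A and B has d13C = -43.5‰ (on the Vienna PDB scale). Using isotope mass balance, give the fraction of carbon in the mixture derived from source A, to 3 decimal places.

0.852

δ_A = (0.01080481/0.01123720 − 1)×1000 = (0.961522 − 1)×1000 = -38.478‰
δ_B = (0.01042308/0.01123720 − 1)×1000 = (0.927551 − 1)×1000 = -72.449‰
f_A = (δ_mix − δ_B)/(δ_A − δ_B) = (-43.5 − (-72.449))/(-38.478 − (-72.449))
f_A = 28.949 / 33.970 = 0.8522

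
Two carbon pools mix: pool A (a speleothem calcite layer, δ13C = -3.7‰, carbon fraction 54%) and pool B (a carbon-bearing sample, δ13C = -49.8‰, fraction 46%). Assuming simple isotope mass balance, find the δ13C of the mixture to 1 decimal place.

δ_mix = f_A·δ_A + f_B·δ_B
δ_mix = 0.54 × (-3.7) + 0.46 × (-49.8)
δ_mix = -2.00 + -22.91 = -24.91‰

-24.9‰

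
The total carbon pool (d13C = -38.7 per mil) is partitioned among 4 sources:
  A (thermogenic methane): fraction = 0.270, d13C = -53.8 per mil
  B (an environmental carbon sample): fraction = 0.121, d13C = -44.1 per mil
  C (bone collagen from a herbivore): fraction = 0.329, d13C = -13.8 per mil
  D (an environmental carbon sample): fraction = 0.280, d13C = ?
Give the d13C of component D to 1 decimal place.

-51.1 per mil

Isotope mass balance: δ_bulk = Σ fᵢ·δᵢ.
-38.7 = 0.270×(-53.8) + 0.121×(-44.1) + 0.329×(-13.8) + 0.280×δ_D
0.280·δ_D = -38.7 − (-24.402) = -14.298
δ_D = -14.298 / 0.280 = -51.06 per mil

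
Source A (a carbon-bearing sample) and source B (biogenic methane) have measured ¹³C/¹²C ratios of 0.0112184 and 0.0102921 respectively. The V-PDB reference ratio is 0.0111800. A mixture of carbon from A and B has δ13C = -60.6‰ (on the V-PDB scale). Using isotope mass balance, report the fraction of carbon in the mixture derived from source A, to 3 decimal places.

0.227

δ_A = (0.0112184/0.0111800 − 1)×1000 = (1.003435 − 1)×1000 = 3.435‰
δ_B = (0.0102921/0.0111800 − 1)×1000 = (0.920581 − 1)×1000 = -79.419‰
f_A = (δ_mix − δ_B)/(δ_A − δ_B) = (-60.6 − (-79.419))/(3.435 − (-79.419))
f_A = 18.819 / 82.853 = 0.2271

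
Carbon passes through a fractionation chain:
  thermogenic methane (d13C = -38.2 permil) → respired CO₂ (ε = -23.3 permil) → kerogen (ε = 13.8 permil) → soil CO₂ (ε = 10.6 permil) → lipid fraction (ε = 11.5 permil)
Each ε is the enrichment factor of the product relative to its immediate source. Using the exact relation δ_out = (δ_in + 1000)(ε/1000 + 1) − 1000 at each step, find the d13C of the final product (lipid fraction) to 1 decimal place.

-26.5 permil

step 1: δ = (-38.20 + 1000)·(-23.3/1000 + 1) − 1000 = -60.61 permil
step 2: δ = (-60.61 + 1000)·(13.8/1000 + 1) − 1000 = -47.65 permil
step 3: δ = (-47.65 + 1000)·(10.6/1000 + 1) − 1000 = -37.55 permil
step 4: δ = (-37.55 + 1000)·(11.5/1000 + 1) − 1000 = -26.48 permil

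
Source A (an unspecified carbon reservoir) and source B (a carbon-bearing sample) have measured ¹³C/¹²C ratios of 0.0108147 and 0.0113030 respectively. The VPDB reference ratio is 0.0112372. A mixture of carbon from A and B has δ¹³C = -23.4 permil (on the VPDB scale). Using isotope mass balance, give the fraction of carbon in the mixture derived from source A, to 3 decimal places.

0.673

δ_A = (0.0108147/0.0112372 − 1)×1000 = (0.962402 − 1)×1000 = -37.598 permil
δ_B = (0.0113030/0.0112372 − 1)×1000 = (1.005856 − 1)×1000 = 5.856 permil
f_A = (δ_mix − δ_B)/(δ_A − δ_B) = (-23.4 − (5.856))/(-37.598 − (5.856))
f_A = -29.256 / -43.454 = 0.6733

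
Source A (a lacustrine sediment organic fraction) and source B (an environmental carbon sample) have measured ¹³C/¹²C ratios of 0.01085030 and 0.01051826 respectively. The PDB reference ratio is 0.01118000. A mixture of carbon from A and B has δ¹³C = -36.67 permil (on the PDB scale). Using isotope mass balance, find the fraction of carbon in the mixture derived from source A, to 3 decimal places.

0.758

δ_A = (0.01085030/0.01118000 − 1)×1000 = (0.970510 − 1)×1000 = -29.490 permil
δ_B = (0.01051826/0.01118000 − 1)×1000 = (0.940810 − 1)×1000 = -59.190 permil
f_A = (δ_mix − δ_B)/(δ_A − δ_B) = (-36.67 − (-59.190))/(-29.490 − (-59.190))
f_A = 22.520 / 29.699 = 0.7583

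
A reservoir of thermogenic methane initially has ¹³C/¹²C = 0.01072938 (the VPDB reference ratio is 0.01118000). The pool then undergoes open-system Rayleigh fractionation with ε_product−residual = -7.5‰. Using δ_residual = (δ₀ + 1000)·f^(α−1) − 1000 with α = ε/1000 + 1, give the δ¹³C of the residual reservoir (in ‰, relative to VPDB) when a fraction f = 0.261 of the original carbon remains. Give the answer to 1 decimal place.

-30.6‰

δ₀ = (0.01072938/0.01118000 − 1)×1000 = (0.959694 − 1)×1000 = -40.306‰
α − 1 = ε/1000 = -0.0075
f^(α−1) = 0.261^(-0.0075) = 1.010125
δ_res = (-40.306 + 1000) × 1.010125 − 1000 = 969.411 − 1000 = -30.59‰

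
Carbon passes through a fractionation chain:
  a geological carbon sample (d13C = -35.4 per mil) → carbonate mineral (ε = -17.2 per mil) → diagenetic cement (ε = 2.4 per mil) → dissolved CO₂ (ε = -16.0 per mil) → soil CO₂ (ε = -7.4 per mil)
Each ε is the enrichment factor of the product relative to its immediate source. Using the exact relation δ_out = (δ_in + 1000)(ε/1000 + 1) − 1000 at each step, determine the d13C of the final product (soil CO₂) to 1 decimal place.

-71.8 per mil

step 1: δ = (-35.40 + 1000)·(-17.2/1000 + 1) − 1000 = -51.99 per mil
step 2: δ = (-51.99 + 1000)·(2.4/1000 + 1) − 1000 = -49.72 per mil
step 3: δ = (-49.72 + 1000)·(-16.0/1000 + 1) − 1000 = -64.92 per mil
step 4: δ = (-64.92 + 1000)·(-7.4/1000 + 1) − 1000 = -71.84 per mil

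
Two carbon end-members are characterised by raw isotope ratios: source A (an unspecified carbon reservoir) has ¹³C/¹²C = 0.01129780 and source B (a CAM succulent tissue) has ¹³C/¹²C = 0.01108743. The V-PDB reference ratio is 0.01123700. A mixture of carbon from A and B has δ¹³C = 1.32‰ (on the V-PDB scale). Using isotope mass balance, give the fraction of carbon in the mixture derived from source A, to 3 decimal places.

δ_A = (0.01129780/0.01123700 − 1)×1000 = (1.005411 − 1)×1000 = 5.411‰
δ_B = (0.01108743/0.01123700 − 1)×1000 = (0.986690 − 1)×1000 = -13.310‰
f_A = (δ_mix − δ_B)/(δ_A − δ_B) = (1.32 − (-13.310))/(5.411 − (-13.310))
f_A = 14.630 / 18.721 = 0.7815

0.781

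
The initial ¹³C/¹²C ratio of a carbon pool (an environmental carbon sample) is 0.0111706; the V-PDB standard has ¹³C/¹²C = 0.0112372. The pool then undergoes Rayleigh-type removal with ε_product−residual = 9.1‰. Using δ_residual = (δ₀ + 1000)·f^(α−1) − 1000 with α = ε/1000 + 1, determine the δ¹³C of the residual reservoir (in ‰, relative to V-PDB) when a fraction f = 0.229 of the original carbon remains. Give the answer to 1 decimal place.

-19.2‰

δ₀ = (0.0111706/0.0112372 − 1)×1000 = (0.994073 − 1)×1000 = -5.927‰
α − 1 = ε/1000 = 0.0091
f^(α−1) = 0.229^(0.0091) = 0.986676
δ_res = (-5.927 + 1000) × 0.986676 − 1000 = 980.828 − 1000 = -19.17‰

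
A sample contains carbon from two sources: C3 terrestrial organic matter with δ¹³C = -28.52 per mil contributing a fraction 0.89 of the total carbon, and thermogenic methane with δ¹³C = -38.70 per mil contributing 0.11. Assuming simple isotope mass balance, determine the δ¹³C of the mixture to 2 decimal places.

δ_mix = f_A·δ_A + f_B·δ_B
δ_mix = 0.89 × (-28.52) + 0.11 × (-38.70)
δ_mix = -25.383 + -4.257 = -29.640 per mil

-29.64 per mil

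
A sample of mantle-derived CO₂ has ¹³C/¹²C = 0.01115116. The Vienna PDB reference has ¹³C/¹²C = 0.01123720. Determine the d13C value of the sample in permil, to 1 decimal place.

d13C = (R_sample / R_standard − 1) × 1000
R_sample / R_standard = 0.01115116 / 0.01123720 = 0.992343
d13C = (0.992343 − 1) × 1000 = -7.66 permil

-7.7 permil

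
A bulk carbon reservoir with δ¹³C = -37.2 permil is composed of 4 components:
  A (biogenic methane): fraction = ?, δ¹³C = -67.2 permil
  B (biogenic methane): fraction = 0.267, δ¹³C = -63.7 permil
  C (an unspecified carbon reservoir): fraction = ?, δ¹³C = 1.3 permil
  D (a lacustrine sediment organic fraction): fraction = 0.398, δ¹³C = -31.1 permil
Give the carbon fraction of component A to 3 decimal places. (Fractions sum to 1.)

0.120

Let f_A and f_C be the unknown fractions; fractions sum to 1 so f_A + f_C = 0.335.
Mass balance: Σ fᵢ·δᵢ = δ_bulk ⇒ f_A·(-67.2) + f_C·(1.3) = -37.2 − (-29.386) = -7.814
Substitute f_C = 0.335 − f_A:
f_A·(-67.2 − 1.3) = -7.814 − 0.335×(1.3) = -8.250
f_A = -8.250 / -68.5 = 0.1204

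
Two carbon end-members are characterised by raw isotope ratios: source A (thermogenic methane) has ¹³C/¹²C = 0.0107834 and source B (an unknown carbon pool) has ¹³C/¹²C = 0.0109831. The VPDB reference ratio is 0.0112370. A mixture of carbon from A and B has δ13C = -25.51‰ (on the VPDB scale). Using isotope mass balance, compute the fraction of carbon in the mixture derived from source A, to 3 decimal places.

0.164

δ_A = (0.0107834/0.0112370 − 1)×1000 = (0.959633 − 1)×1000 = -40.367‰
δ_B = (0.0109831/0.0112370 − 1)×1000 = (0.977405 − 1)×1000 = -22.595‰
f_A = (δ_mix − δ_B)/(δ_A − δ_B) = (-25.51 − (-22.595))/(-40.367 − (-22.595))
f_A = -2.915 / -17.772 = 0.1640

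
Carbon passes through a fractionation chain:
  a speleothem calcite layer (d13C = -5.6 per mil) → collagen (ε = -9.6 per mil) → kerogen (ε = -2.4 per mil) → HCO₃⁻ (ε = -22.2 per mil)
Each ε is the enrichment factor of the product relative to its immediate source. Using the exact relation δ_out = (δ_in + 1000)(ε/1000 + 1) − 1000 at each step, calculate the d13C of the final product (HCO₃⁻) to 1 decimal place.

step 1: δ = (-5.60 + 1000)·(-9.6/1000 + 1) − 1000 = -15.15 per mil
step 2: δ = (-15.15 + 1000)·(-2.4/1000 + 1) − 1000 = -17.51 per mil
step 3: δ = (-17.51 + 1000)·(-22.2/1000 + 1) − 1000 = -39.32 per mil

-39.3 per mil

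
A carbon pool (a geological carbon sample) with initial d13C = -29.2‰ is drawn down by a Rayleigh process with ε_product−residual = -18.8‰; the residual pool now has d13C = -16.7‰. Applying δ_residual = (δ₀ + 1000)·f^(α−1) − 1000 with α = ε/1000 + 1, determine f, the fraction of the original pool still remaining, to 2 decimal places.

0.51

α − 1 = ε/1000 = -0.0188
(δ_res + 1000)/(δ₀ + 1000) = (-16.7 + 1000)/(-29.2 + 1000) = 983.3/970.8 = 1.012876
f = 1.012876^(1/-0.0188) = exp(ln(1.012876)/-0.0188) = exp(0.01279/-0.0188)
f = exp(-0.6805) = 0.5064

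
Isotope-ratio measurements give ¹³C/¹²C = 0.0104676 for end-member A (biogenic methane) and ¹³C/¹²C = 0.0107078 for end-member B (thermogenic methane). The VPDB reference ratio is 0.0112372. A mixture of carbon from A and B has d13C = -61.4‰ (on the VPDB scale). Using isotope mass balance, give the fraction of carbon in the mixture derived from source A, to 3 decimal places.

δ_A = (0.0104676/0.0112372 − 1)×1000 = (0.931513 − 1)×1000 = -68.487‰
δ_B = (0.0107078/0.0112372 − 1)×1000 = (0.952889 − 1)×1000 = -47.111‰
f_A = (δ_mix − δ_B)/(δ_A − δ_B) = (-61.4 − (-47.111))/(-68.487 − (-47.111))
f_A = -14.289 / -21.375 = 0.6685

0.668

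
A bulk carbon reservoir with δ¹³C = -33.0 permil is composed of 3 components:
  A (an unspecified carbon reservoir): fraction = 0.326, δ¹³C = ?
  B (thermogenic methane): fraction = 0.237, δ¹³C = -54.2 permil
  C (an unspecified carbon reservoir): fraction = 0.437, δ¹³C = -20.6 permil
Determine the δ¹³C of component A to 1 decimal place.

Isotope mass balance: δ_bulk = Σ fᵢ·δᵢ.
-33.0 = 0.326×δ_A + 0.237×(-54.2) + 0.437×(-20.6)
0.326·δ_A = -33.0 − (-21.848) = -11.152
δ_A = -11.152 / 0.326 = -34.21 permil

-34.2 permil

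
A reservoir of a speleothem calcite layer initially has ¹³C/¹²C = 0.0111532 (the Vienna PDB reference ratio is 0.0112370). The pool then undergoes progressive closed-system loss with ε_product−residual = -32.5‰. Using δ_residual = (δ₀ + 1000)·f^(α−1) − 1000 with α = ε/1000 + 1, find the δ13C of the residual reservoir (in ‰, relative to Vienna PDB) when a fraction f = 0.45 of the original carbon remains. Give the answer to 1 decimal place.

18.6‰

δ₀ = (0.0111532/0.0112370 − 1)×1000 = (0.992542 − 1)×1000 = -7.458‰
α − 1 = ε/1000 = -0.0325
f^(α−1) = 0.45^(-0.0325) = 1.026291
δ_res = (-7.458 + 1000) × 1.026291 − 1000 = 1018.638 − 1000 = 18.64‰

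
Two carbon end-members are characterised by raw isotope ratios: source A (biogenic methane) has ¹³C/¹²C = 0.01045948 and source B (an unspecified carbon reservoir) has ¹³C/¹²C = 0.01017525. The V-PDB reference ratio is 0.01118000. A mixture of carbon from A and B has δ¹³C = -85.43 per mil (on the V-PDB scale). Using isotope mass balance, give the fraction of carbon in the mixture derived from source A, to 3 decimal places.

δ_A = (0.01045948/0.01118000 − 1)×1000 = (0.935553 − 1)×1000 = -64.447 per mil
δ_B = (0.01017525/0.01118000 − 1)×1000 = (0.910130 − 1)×1000 = -89.870 per mil
f_A = (δ_mix − δ_B)/(δ_A − δ_B) = (-85.43 − (-89.870))/(-64.447 − (-89.870))
f_A = 4.440 / 25.423 = 0.1747

0.175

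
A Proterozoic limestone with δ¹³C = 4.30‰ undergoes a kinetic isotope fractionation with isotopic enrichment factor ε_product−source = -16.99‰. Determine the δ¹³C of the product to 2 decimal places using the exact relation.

Exactly, δ_product = (δ_source + 1000)·(ε/1000 + 1) − 1000.
δ_product = (4.30 + 1000) × (-16.99/1000 + 1) − 1000
δ_product = -12.763‰

-12.76‰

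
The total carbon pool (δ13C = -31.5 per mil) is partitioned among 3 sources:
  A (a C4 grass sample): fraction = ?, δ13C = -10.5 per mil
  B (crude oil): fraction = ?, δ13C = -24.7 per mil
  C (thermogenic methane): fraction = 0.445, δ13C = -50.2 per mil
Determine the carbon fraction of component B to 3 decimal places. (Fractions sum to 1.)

Let f_B and f_A be the unknown fractions; fractions sum to 1 so f_B + f_A = 0.555.
Mass balance: Σ fᵢ·δᵢ = δ_bulk ⇒ f_B·(-24.7) + f_A·(-10.5) = -31.5 − (-22.339) = -9.161
Substitute f_A = 0.555 − f_B:
f_B·(-24.7 − -10.5) = -9.161 − 0.555×(-10.5) = -3.333
f_B = -3.333 / -14.2 = 0.2348

0.235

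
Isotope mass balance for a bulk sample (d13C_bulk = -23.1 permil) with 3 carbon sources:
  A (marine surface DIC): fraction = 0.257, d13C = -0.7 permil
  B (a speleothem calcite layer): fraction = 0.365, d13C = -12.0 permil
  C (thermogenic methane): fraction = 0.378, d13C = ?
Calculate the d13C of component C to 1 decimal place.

Isotope mass balance: δ_bulk = Σ fᵢ·δᵢ.
-23.1 = 0.257×(-0.7) + 0.365×(-12.0) + 0.378×δ_C
0.378·δ_C = -23.1 − (-4.560) = -18.540
δ_C = -18.540 / 0.378 = -49.05 permil

-49.0 permil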